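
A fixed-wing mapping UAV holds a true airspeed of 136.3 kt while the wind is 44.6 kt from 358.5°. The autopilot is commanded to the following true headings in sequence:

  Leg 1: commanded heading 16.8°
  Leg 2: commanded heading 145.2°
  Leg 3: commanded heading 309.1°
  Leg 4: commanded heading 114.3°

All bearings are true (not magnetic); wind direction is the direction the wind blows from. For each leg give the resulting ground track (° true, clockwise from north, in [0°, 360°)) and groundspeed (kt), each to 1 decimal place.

Leg 1: heading 16.8°; drift +8.5° → track 25.3°, groundspeed 95.0 kt
Leg 2: heading 145.2°; drift +8.0° → track 153.2°, groundspeed 175.3 kt
Leg 3: heading 309.1°; drift -17.5° → track 291.6°, groundspeed 112.5 kt
Leg 4: heading 114.3°; drift +14.5° → track 128.8°, groundspeed 160.8 kt

Leg 1: track=25.3°, groundspeed=95.0 kt
Leg 2: track=153.2°, groundspeed=175.3 kt
Leg 3: track=291.6°, groundspeed=112.5 kt
Leg 4: track=128.8°, groundspeed=160.8 kt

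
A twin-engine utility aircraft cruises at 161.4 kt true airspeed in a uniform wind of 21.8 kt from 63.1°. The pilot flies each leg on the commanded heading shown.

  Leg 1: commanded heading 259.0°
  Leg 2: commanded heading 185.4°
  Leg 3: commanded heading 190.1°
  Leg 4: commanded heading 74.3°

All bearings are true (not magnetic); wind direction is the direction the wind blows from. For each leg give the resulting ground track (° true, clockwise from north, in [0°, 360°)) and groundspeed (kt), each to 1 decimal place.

Leg 1: track=257.1°, groundspeed=182.5 kt
Leg 2: track=191.5°, groundspeed=174.0 kt
Leg 3: track=195.8°, groundspeed=175.4 kt
Leg 4: track=76.0°, groundspeed=140.1 kt

Leg 1: heading 259.0°; drift -1.9° → track 257.1°, groundspeed 182.5 kt
Leg 2: heading 185.4°; drift +6.1° → track 191.5°, groundspeed 174.0 kt
Leg 3: heading 190.1°; drift +5.7° → track 195.8°, groundspeed 175.4 kt
Leg 4: heading 74.3°; drift +1.7° → track 76.0°, groundspeed 140.1 kt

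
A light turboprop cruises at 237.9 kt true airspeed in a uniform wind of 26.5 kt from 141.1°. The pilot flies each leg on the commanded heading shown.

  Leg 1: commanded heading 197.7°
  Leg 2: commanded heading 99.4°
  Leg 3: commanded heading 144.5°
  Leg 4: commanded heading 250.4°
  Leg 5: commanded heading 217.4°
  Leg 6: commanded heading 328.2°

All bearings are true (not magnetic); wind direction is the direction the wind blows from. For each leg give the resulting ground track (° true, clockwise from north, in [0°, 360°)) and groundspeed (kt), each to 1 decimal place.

Leg 1: heading 197.7°; drift +5.7° → track 203.4°, groundspeed 224.4 kt
Leg 2: heading 99.4°; drift -4.6° → track 94.8°, groundspeed 218.8 kt
Leg 3: heading 144.5°; drift +0.4° → track 144.9°, groundspeed 211.5 kt
Leg 4: heading 250.4°; drift +5.8° → track 256.2°, groundspeed 247.9 kt
Leg 5: heading 217.4°; drift +6.3° → track 223.7°, groundspeed 233.1 kt
Leg 6: heading 328.2°; drift -0.7° → track 327.5°, groundspeed 264.2 kt

Leg 1: track=203.4°, groundspeed=224.4 kt
Leg 2: track=94.8°, groundspeed=218.8 kt
Leg 3: track=144.9°, groundspeed=211.5 kt
Leg 4: track=256.2°, groundspeed=247.9 kt
Leg 5: track=223.7°, groundspeed=233.1 kt
Leg 6: track=327.5°, groundspeed=264.2 kt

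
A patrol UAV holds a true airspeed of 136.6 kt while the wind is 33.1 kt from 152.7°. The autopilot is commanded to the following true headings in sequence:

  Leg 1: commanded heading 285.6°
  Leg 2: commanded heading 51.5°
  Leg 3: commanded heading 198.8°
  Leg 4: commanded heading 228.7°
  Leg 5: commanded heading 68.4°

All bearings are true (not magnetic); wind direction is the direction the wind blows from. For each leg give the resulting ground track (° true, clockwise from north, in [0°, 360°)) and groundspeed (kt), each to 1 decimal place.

Leg 1: heading 285.6°; drift +8.7° → track 294.3°, groundspeed 161.0 kt
Leg 2: heading 51.5°; drift -12.8° → track 38.7°, groundspeed 146.7 kt
Leg 3: heading 198.8°; drift +11.9° → track 210.7°, groundspeed 116.1 kt
Leg 4: heading 228.7°; drift +14.0° → track 242.7°, groundspeed 132.5 kt
Leg 5: heading 68.4°; drift -13.9° → track 54.5°, groundspeed 137.3 kt

Leg 1: track=294.3°, groundspeed=161.0 kt
Leg 2: track=38.7°, groundspeed=146.7 kt
Leg 3: track=210.7°, groundspeed=116.1 kt
Leg 4: track=242.7°, groundspeed=132.5 kt
Leg 5: track=54.5°, groundspeed=137.3 kt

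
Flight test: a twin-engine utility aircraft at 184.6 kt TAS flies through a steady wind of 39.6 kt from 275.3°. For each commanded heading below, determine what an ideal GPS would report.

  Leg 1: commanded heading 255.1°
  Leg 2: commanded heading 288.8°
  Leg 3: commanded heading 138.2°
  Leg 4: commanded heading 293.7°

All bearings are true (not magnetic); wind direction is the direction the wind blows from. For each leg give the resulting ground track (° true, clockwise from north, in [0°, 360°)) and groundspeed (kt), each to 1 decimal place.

Leg 1: track=249.8°, groundspeed=148.1 kt
Leg 2: track=292.4°, groundspeed=146.4 kt
Leg 3: track=131.0°, groundspeed=215.3 kt
Leg 4: track=298.6°, groundspeed=147.6 kt

Leg 1: heading 255.1°; drift -5.3° → track 249.8°, groundspeed 148.1 kt
Leg 2: heading 288.8°; drift +3.6° → track 292.4°, groundspeed 146.4 kt
Leg 3: heading 138.2°; drift -7.2° → track 131.0°, groundspeed 215.3 kt
Leg 4: heading 293.7°; drift +4.9° → track 298.6°, groundspeed 147.6 kt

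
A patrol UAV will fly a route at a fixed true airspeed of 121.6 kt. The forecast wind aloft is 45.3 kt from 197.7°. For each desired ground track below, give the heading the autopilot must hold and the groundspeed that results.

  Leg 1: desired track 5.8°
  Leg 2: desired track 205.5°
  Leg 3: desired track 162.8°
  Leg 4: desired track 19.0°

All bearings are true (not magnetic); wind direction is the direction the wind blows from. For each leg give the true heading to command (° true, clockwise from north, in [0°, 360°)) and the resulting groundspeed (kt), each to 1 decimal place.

Leg 1: heading=1.4°, groundspeed=165.6 kt
Leg 2: heading=202.6°, groundspeed=76.6 kt
Leg 3: heading=175.1°, groundspeed=81.7 kt
Leg 4: heading=19.5°, groundspeed=166.9 kt

Leg 1: desired track 5.8°; wind correction -4.4° → command heading 1.4°, groundspeed 165.6 kt
Leg 2: desired track 205.5°; wind correction -2.9° → command heading 202.6°, groundspeed 76.6 kt
Leg 3: desired track 162.8°; wind correction +12.3° → command heading 175.1°, groundspeed 81.7 kt
Leg 4: desired track 19.0°; wind correction +0.5° → command heading 19.5°, groundspeed 166.9 kt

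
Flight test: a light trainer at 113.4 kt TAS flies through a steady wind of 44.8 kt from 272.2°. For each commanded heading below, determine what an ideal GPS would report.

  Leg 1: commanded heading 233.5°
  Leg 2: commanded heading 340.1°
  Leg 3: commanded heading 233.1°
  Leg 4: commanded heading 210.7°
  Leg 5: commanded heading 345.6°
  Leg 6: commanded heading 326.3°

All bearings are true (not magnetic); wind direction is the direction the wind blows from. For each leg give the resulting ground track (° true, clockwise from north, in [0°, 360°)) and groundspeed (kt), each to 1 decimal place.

Leg 1: track=213.8°, groundspeed=83.3 kt
Leg 2: track=3.4°, groundspeed=105.1 kt
Leg 3: track=213.3°, groundspeed=83.6 kt
Leg 4: track=187.5°, groundspeed=100.1 kt
Leg 5: track=8.7°, groundspeed=109.4 kt
Leg 6: track=348.9°, groundspeed=94.4 kt

Leg 1: heading 233.5°; drift -19.7° → track 213.8°, groundspeed 83.3 kt
Leg 2: heading 340.1°; drift +23.3° → track 3.4°, groundspeed 105.1 kt
Leg 3: heading 233.1°; drift -19.8° → track 213.3°, groundspeed 83.6 kt
Leg 4: heading 210.7°; drift -23.2° → track 187.5°, groundspeed 100.1 kt
Leg 5: heading 345.6°; drift +23.1° → track 8.7°, groundspeed 109.4 kt
Leg 6: heading 326.3°; drift +22.6° → track 348.9°, groundspeed 94.4 kt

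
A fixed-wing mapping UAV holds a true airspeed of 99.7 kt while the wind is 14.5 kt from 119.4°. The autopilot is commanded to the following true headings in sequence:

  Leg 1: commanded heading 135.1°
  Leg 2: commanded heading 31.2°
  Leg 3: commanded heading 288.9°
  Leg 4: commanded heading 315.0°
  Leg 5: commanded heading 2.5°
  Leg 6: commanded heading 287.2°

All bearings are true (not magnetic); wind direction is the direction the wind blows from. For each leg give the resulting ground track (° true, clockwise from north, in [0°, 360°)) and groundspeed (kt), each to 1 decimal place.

Leg 1: track=137.7°, groundspeed=85.8 kt
Leg 2: track=22.9°, groundspeed=100.3 kt
Leg 3: track=290.2°, groundspeed=114.0 kt
Leg 4: track=313.0°, groundspeed=113.7 kt
Leg 5: track=355.6°, groundspeed=107.0 kt
Leg 6: track=288.7°, groundspeed=113.9 kt

Leg 1: heading 135.1°; drift +2.6° → track 137.7°, groundspeed 85.8 kt
Leg 2: heading 31.2°; drift -8.3° → track 22.9°, groundspeed 100.3 kt
Leg 3: heading 288.9°; drift +1.3° → track 290.2°, groundspeed 114.0 kt
Leg 4: heading 315.0°; drift -2.0° → track 313.0°, groundspeed 113.7 kt
Leg 5: heading 2.5°; drift -6.9° → track 355.6°, groundspeed 107.0 kt
Leg 6: heading 287.2°; drift +1.5° → track 288.7°, groundspeed 113.9 kt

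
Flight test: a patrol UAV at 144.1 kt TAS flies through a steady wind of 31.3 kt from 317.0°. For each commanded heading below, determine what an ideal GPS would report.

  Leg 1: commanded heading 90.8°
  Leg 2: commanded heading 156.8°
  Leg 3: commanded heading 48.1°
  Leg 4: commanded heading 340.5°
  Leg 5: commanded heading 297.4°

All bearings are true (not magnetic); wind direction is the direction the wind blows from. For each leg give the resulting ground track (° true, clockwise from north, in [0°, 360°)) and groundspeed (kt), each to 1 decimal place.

Leg 1: track=98.6°, groundspeed=167.3 kt
Leg 2: track=153.3°, groundspeed=173.9 kt
Leg 3: track=60.3°, groundspeed=148.0 kt
Leg 4: track=346.7°, groundspeed=116.1 kt
Leg 5: track=292.2°, groundspeed=115.1 kt

Leg 1: heading 90.8°; drift +7.8° → track 98.6°, groundspeed 167.3 kt
Leg 2: heading 156.8°; drift -3.5° → track 153.3°, groundspeed 173.9 kt
Leg 3: heading 48.1°; drift +12.2° → track 60.3°, groundspeed 148.0 kt
Leg 4: heading 340.5°; drift +6.2° → track 346.7°, groundspeed 116.1 kt
Leg 5: heading 297.4°; drift -5.2° → track 292.2°, groundspeed 115.1 kt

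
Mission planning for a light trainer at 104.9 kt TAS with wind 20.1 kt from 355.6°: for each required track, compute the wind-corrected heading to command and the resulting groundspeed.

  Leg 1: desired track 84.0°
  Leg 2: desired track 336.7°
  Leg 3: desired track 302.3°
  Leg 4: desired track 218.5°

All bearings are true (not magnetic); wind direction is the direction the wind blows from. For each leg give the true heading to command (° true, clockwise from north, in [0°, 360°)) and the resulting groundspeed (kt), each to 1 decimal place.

Leg 1: heading=73.0°, groundspeed=102.4 kt
Leg 2: heading=340.3°, groundspeed=85.7 kt
Leg 3: heading=311.1°, groundspeed=91.6 kt
Leg 4: heading=226.0°, groundspeed=118.7 kt

Leg 1: desired track 84.0°; wind correction -11.0° → command heading 73.0°, groundspeed 102.4 kt
Leg 2: desired track 336.7°; wind correction +3.6° → command heading 340.3°, groundspeed 85.7 kt
Leg 3: desired track 302.3°; wind correction +8.8° → command heading 311.1°, groundspeed 91.6 kt
Leg 4: desired track 218.5°; wind correction +7.5° → command heading 226.0°, groundspeed 118.7 kt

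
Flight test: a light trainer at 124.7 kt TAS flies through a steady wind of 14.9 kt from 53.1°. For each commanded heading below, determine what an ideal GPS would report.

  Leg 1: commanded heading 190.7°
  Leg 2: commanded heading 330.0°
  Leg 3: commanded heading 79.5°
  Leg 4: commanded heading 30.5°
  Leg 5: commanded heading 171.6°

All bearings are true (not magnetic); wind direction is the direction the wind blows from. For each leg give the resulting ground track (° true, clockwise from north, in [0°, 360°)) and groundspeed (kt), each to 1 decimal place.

Leg 1: track=194.9°, groundspeed=136.1 kt
Leg 2: track=323.1°, groundspeed=123.8 kt
Leg 3: track=82.9°, groundspeed=111.6 kt
Leg 4: track=27.5°, groundspeed=111.1 kt
Leg 5: track=177.3°, groundspeed=132.5 kt

Leg 1: heading 190.7°; drift +4.2° → track 194.9°, groundspeed 136.1 kt
Leg 2: heading 330.0°; drift -6.9° → track 323.1°, groundspeed 123.8 kt
Leg 3: heading 79.5°; drift +3.4° → track 82.9°, groundspeed 111.6 kt
Leg 4: heading 30.5°; drift -3.0° → track 27.5°, groundspeed 111.1 kt
Leg 5: heading 171.6°; drift +5.7° → track 177.3°, groundspeed 132.5 kt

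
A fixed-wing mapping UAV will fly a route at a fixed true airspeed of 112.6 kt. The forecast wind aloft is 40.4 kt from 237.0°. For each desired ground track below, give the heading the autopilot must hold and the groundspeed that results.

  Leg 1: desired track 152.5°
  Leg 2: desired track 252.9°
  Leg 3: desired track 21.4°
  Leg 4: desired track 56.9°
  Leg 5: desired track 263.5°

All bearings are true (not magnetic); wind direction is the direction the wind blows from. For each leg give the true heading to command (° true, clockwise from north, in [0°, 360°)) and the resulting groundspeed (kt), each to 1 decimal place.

Leg 1: heading=173.4°, groundspeed=101.3 kt
Leg 2: heading=247.3°, groundspeed=73.2 kt
Leg 3: heading=9.3°, groundspeed=143.0 kt
Leg 4: heading=56.9°, groundspeed=153.0 kt
Leg 5: heading=254.3°, groundspeed=75.0 kt

Leg 1: desired track 152.5°; wind correction +20.9° → command heading 173.4°, groundspeed 101.3 kt
Leg 2: desired track 252.9°; wind correction -5.6° → command heading 247.3°, groundspeed 73.2 kt
Leg 3: desired track 21.4°; wind correction -12.1° → command heading 9.3°, groundspeed 143.0 kt
Leg 4: desired track 56.9°; wind correction +0.0° → command heading 56.9°, groundspeed 153.0 kt
Leg 5: desired track 263.5°; wind correction -9.2° → command heading 254.3°, groundspeed 75.0 kt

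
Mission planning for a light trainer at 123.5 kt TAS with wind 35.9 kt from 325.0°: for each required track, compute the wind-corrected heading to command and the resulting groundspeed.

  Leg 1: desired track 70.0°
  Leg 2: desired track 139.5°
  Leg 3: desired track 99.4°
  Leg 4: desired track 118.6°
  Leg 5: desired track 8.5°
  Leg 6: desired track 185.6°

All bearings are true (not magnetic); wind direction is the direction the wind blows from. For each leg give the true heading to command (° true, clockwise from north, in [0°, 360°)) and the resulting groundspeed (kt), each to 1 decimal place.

Leg 1: desired track 70.0°; wind correction -16.3° → command heading 53.7°, groundspeed 127.8 kt
Leg 2: desired track 139.5°; wind correction -1.6° → command heading 137.9°, groundspeed 159.2 kt
Leg 3: desired track 99.4°; wind correction -12.0° → command heading 87.4°, groundspeed 145.9 kt
Leg 4: desired track 118.6°; wind correction -7.4° → command heading 111.2°, groundspeed 154.6 kt
Leg 5: desired track 8.5°; wind correction -11.5° → command heading 357.0°, groundspeed 95.0 kt
Leg 6: desired track 185.6°; wind correction +10.9° → command heading 196.5°, groundspeed 148.5 kt

Leg 1: heading=53.7°, groundspeed=127.8 kt
Leg 2: heading=137.9°, groundspeed=159.2 kt
Leg 3: heading=87.4°, groundspeed=145.9 kt
Leg 4: heading=111.2°, groundspeed=154.6 kt
Leg 5: heading=357.0°, groundspeed=95.0 kt
Leg 6: heading=196.5°, groundspeed=148.5 kt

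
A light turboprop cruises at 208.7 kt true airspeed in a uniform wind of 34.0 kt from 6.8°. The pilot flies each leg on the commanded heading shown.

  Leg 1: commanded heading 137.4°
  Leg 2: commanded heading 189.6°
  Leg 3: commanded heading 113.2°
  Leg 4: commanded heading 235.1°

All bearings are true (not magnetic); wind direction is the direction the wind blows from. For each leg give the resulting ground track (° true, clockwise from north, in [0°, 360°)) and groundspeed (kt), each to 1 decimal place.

Leg 1: heading 137.4°; drift +6.4° → track 143.8°, groundspeed 232.3 kt
Leg 2: heading 189.6°; drift -0.4° → track 189.2°, groundspeed 242.7 kt
Leg 3: heading 113.2°; drift +8.5° → track 121.7°, groundspeed 220.7 kt
Leg 4: heading 235.1°; drift -6.3° → track 228.8°, groundspeed 232.7 kt

Leg 1: track=143.8°, groundspeed=232.3 kt
Leg 2: track=189.2°, groundspeed=242.7 kt
Leg 3: track=121.7°, groundspeed=220.7 kt
Leg 4: track=228.8°, groundspeed=232.7 kt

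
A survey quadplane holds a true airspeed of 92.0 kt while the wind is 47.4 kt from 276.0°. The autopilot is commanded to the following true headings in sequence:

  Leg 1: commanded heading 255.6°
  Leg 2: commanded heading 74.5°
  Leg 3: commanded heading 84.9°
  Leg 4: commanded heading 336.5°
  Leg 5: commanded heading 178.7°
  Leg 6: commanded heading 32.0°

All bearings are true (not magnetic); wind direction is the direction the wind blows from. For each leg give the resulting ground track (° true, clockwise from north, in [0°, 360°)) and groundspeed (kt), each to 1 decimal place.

Leg 1: track=236.4°, groundspeed=50.4 kt
Leg 2: track=81.8°, groundspeed=137.2 kt
Leg 3: track=88.7°, groundspeed=138.8 kt
Leg 4: track=7.5°, groundspeed=80.1 kt
Leg 5: track=153.1°, groundspeed=108.7 kt
Leg 6: track=52.7°, groundspeed=120.6 kt

Leg 1: heading 255.6°; drift -19.2° → track 236.4°, groundspeed 50.4 kt
Leg 2: heading 74.5°; drift +7.3° → track 81.8°, groundspeed 137.2 kt
Leg 3: heading 84.9°; drift +3.8° → track 88.7°, groundspeed 138.8 kt
Leg 4: heading 336.5°; drift +31.0° → track 7.5°, groundspeed 80.1 kt
Leg 5: heading 178.7°; drift -25.6° → track 153.1°, groundspeed 108.7 kt
Leg 6: heading 32.0°; drift +20.7° → track 52.7°, groundspeed 120.6 kt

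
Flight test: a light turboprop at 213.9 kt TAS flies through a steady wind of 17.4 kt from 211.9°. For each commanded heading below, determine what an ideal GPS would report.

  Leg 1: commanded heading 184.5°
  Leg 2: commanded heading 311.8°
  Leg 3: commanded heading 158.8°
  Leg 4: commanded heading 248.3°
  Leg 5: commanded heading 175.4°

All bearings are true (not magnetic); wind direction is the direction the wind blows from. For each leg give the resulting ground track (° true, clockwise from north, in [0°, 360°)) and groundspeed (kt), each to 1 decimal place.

Leg 1: track=182.2°, groundspeed=198.6 kt
Leg 2: track=316.3°, groundspeed=217.6 kt
Leg 3: track=154.9°, groundspeed=203.9 kt
Leg 4: track=251.3°, groundspeed=200.2 kt
Leg 5: track=172.4°, groundspeed=200.2 kt

Leg 1: heading 184.5°; drift -2.3° → track 182.2°, groundspeed 198.6 kt
Leg 2: heading 311.8°; drift +4.5° → track 316.3°, groundspeed 217.6 kt
Leg 3: heading 158.8°; drift -3.9° → track 154.9°, groundspeed 203.9 kt
Leg 4: heading 248.3°; drift +3.0° → track 251.3°, groundspeed 200.2 kt
Leg 5: heading 175.4°; drift -3.0° → track 172.4°, groundspeed 200.2 kt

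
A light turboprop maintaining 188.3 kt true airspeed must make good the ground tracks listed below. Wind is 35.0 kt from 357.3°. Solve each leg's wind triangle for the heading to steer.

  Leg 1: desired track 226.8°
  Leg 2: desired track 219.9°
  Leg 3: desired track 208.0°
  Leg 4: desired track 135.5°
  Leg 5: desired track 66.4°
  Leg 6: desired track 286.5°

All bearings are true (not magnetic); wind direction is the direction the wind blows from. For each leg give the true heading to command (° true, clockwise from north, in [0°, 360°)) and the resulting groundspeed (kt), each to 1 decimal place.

Leg 1: heading=234.9°, groundspeed=209.1 kt
Leg 2: heading=227.1°, groundspeed=212.6 kt
Leg 3: heading=213.4°, groundspeed=217.5 kt
Leg 4: heading=128.4°, groundspeed=212.9 kt
Leg 5: heading=56.4°, groundspeed=173.0 kt
Leg 6: heading=296.6°, groundspeed=173.9 kt

Leg 1: desired track 226.8°; wind correction +8.1° → command heading 234.9°, groundspeed 209.1 kt
Leg 2: desired track 219.9°; wind correction +7.2° → command heading 227.1°, groundspeed 212.6 kt
Leg 3: desired track 208.0°; wind correction +5.4° → command heading 213.4°, groundspeed 217.5 kt
Leg 4: desired track 135.5°; wind correction -7.1° → command heading 128.4°, groundspeed 212.9 kt
Leg 5: desired track 66.4°; wind correction -10.0° → command heading 56.4°, groundspeed 173.0 kt
Leg 6: desired track 286.5°; wind correction +10.1° → command heading 296.6°, groundspeed 173.9 kt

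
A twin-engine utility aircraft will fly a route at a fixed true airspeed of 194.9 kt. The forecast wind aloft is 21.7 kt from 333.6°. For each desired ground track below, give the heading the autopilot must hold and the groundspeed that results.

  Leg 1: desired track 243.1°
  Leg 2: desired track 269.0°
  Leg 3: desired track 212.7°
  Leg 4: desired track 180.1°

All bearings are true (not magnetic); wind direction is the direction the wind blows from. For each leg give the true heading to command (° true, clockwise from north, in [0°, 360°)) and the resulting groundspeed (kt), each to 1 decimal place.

Leg 1: desired track 243.1°; wind correction +6.4° → command heading 249.5°, groundspeed 193.9 kt
Leg 2: desired track 269.0°; wind correction +5.8° → command heading 274.8°, groundspeed 184.6 kt
Leg 3: desired track 212.7°; wind correction +5.5° → command heading 218.2°, groundspeed 205.2 kt
Leg 4: desired track 180.1°; wind correction +2.8° → command heading 182.9°, groundspeed 214.1 kt

Leg 1: heading=249.5°, groundspeed=193.9 kt
Leg 2: heading=274.8°, groundspeed=184.6 kt
Leg 3: heading=218.2°, groundspeed=205.2 kt
Leg 4: heading=182.9°, groundspeed=214.1 kt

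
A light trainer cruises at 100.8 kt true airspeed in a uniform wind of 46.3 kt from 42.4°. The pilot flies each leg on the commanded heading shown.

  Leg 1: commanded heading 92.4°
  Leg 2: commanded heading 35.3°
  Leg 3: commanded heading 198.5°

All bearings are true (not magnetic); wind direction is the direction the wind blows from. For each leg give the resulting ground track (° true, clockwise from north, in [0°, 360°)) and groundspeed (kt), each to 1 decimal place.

Leg 1: track=118.9°, groundspeed=79.4 kt
Leg 2: track=29.3°, groundspeed=55.2 kt
Leg 3: track=206.0°, groundspeed=144.4 kt

Leg 1: heading 92.4°; drift +26.5° → track 118.9°, groundspeed 79.4 kt
Leg 2: heading 35.3°; drift -6.0° → track 29.3°, groundspeed 55.2 kt
Leg 3: heading 198.5°; drift +7.5° → track 206.0°, groundspeed 144.4 kt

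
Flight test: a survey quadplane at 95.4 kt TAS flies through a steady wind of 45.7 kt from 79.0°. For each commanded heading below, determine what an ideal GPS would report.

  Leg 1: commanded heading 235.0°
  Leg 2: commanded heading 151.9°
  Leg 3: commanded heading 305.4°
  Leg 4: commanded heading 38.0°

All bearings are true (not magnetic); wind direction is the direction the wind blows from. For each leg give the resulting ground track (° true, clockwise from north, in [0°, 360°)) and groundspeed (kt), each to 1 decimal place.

Leg 1: track=242.7°, groundspeed=138.4 kt
Leg 2: track=180.0°, groundspeed=92.9 kt
Leg 3: track=290.8°, groundspeed=131.2 kt
Leg 4: track=11.8°, groundspeed=67.9 kt

Leg 1: heading 235.0°; drift +7.7° → track 242.7°, groundspeed 138.4 kt
Leg 2: heading 151.9°; drift +28.1° → track 180.0°, groundspeed 92.9 kt
Leg 3: heading 305.4°; drift -14.6° → track 290.8°, groundspeed 131.2 kt
Leg 4: heading 38.0°; drift -26.2° → track 11.8°, groundspeed 67.9 kt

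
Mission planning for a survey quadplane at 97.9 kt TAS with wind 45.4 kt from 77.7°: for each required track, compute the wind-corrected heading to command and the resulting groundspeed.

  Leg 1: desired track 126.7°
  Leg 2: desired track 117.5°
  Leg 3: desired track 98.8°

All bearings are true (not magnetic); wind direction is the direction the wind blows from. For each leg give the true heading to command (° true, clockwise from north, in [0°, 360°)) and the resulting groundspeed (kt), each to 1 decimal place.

Leg 1: desired track 126.7°; wind correction -20.5° → command heading 106.2°, groundspeed 61.9 kt
Leg 2: desired track 117.5°; wind correction -17.3° → command heading 100.2°, groundspeed 58.6 kt
Leg 3: desired track 98.8°; wind correction -9.6° → command heading 89.2°, groundspeed 54.2 kt

Leg 1: heading=106.2°, groundspeed=61.9 kt
Leg 2: heading=100.2°, groundspeed=58.6 kt
Leg 3: heading=89.2°, groundspeed=54.2 kt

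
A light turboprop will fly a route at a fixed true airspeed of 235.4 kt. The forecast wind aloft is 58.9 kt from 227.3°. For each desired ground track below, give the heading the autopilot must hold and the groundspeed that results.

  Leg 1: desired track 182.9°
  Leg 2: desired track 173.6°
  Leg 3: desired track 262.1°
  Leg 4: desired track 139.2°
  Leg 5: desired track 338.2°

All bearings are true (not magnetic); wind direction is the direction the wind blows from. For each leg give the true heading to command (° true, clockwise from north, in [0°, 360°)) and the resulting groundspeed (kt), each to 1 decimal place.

Leg 1: heading=193.0°, groundspeed=189.7 kt
Leg 2: heading=185.2°, groundspeed=195.7 kt
Leg 3: heading=253.9°, groundspeed=184.6 kt
Leg 4: heading=153.7°, groundspeed=226.0 kt
Leg 5: heading=324.7°, groundspeed=249.9 kt

Leg 1: desired track 182.9°; wind correction +10.1° → command heading 193.0°, groundspeed 189.7 kt
Leg 2: desired track 173.6°; wind correction +11.6° → command heading 185.2°, groundspeed 195.7 kt
Leg 3: desired track 262.1°; wind correction -8.2° → command heading 253.9°, groundspeed 184.6 kt
Leg 4: desired track 139.2°; wind correction +14.5° → command heading 153.7°, groundspeed 226.0 kt
Leg 5: desired track 338.2°; wind correction -13.5° → command heading 324.7°, groundspeed 249.9 kt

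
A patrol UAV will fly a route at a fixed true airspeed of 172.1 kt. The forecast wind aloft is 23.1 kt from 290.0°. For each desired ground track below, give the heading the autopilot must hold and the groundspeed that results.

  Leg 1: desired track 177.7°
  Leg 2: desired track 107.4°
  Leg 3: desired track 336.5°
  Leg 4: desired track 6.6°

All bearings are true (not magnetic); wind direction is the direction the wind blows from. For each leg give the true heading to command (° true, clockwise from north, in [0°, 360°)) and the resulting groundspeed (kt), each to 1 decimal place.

Leg 1: heading=184.8°, groundspeed=179.5 kt
Leg 2: heading=107.1°, groundspeed=195.2 kt
Leg 3: heading=330.9°, groundspeed=155.4 kt
Leg 4: heading=359.1°, groundspeed=165.3 kt

Leg 1: desired track 177.7°; wind correction +7.1° → command heading 184.8°, groundspeed 179.5 kt
Leg 2: desired track 107.4°; wind correction -0.3° → command heading 107.1°, groundspeed 195.2 kt
Leg 3: desired track 336.5°; wind correction -5.6° → command heading 330.9°, groundspeed 155.4 kt
Leg 4: desired track 6.6°; wind correction -7.5° → command heading 359.1°, groundspeed 165.3 kt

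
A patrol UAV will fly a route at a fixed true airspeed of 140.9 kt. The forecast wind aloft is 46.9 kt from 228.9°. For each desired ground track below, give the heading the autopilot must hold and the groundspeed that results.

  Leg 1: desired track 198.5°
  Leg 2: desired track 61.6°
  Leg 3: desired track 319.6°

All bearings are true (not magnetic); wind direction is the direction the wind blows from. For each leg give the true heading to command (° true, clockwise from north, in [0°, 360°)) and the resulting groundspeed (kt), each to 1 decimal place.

Leg 1: heading=208.2°, groundspeed=98.4 kt
Leg 2: heading=65.8°, groundspeed=186.3 kt
Leg 3: heading=300.2°, groundspeed=133.4 kt

Leg 1: desired track 198.5°; wind correction +9.7° → command heading 208.2°, groundspeed 98.4 kt
Leg 2: desired track 61.6°; wind correction +4.2° → command heading 65.8°, groundspeed 186.3 kt
Leg 3: desired track 319.6°; wind correction -19.4° → command heading 300.2°, groundspeed 133.4 kt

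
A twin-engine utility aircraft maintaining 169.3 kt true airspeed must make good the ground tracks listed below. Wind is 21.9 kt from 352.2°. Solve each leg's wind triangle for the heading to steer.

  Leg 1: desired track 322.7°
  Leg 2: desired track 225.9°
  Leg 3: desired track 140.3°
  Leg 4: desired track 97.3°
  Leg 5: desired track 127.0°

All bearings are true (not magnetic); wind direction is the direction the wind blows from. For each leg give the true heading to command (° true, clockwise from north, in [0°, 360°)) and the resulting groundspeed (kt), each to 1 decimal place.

Leg 1: heading=326.4°, groundspeed=149.9 kt
Leg 2: heading=231.9°, groundspeed=181.3 kt
Leg 3: heading=136.4°, groundspeed=187.5 kt
Leg 4: heading=90.1°, groundspeed=173.7 kt
Leg 5: heading=121.7°, groundspeed=184.0 kt

Leg 1: desired track 322.7°; wind correction +3.7° → command heading 326.4°, groundspeed 149.9 kt
Leg 2: desired track 225.9°; wind correction +6.0° → command heading 231.9°, groundspeed 181.3 kt
Leg 3: desired track 140.3°; wind correction -3.9° → command heading 136.4°, groundspeed 187.5 kt
Leg 4: desired track 97.3°; wind correction -7.2° → command heading 90.1°, groundspeed 173.7 kt
Leg 5: desired track 127.0°; wind correction -5.3° → command heading 121.7°, groundspeed 184.0 kt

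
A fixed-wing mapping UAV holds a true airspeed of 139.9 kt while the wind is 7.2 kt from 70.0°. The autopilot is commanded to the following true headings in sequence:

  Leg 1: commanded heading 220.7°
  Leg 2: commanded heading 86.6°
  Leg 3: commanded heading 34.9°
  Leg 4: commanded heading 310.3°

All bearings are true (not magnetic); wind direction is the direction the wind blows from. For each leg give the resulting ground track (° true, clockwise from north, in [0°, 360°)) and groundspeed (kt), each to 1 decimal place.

Leg 1: track=222.1°, groundspeed=146.2 kt
Leg 2: track=87.5°, groundspeed=133.0 kt
Leg 3: track=33.1°, groundspeed=134.1 kt
Leg 4: track=307.8°, groundspeed=143.6 kt

Leg 1: heading 220.7°; drift +1.4° → track 222.1°, groundspeed 146.2 kt
Leg 2: heading 86.6°; drift +0.9° → track 87.5°, groundspeed 133.0 kt
Leg 3: heading 34.9°; drift -1.8° → track 33.1°, groundspeed 134.1 kt
Leg 4: heading 310.3°; drift -2.5° → track 307.8°, groundspeed 143.6 kt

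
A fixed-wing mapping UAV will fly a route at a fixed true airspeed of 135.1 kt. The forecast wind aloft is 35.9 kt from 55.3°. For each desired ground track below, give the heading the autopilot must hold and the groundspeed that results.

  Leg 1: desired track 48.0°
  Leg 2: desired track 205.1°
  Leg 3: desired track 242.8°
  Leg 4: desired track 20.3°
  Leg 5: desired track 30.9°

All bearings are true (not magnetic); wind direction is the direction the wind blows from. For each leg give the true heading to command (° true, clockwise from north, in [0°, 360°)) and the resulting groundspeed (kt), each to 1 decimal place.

Leg 1: heading=49.9°, groundspeed=99.4 kt
Leg 2: heading=197.4°, groundspeed=164.9 kt
Leg 3: heading=244.8°, groundspeed=170.6 kt
Leg 4: heading=29.1°, groundspeed=104.1 kt
Leg 5: heading=37.2°, groundspeed=101.6 kt

Leg 1: desired track 48.0°; wind correction +1.9° → command heading 49.9°, groundspeed 99.4 kt
Leg 2: desired track 205.1°; wind correction -7.7° → command heading 197.4°, groundspeed 164.9 kt
Leg 3: desired track 242.8°; wind correction +2.0° → command heading 244.8°, groundspeed 170.6 kt
Leg 4: desired track 20.3°; wind correction +8.8° → command heading 29.1°, groundspeed 104.1 kt
Leg 5: desired track 30.9°; wind correction +6.3° → command heading 37.2°, groundspeed 101.6 kt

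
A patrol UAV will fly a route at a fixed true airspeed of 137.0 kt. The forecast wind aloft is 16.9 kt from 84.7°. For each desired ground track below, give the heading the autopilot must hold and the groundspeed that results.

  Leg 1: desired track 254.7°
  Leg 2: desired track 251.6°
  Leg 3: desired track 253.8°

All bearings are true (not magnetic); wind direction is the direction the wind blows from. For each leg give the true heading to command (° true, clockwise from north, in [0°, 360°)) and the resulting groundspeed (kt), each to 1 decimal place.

Leg 1: desired track 254.7°; wind correction -1.2° → command heading 253.5°, groundspeed 153.6 kt
Leg 2: desired track 251.6°; wind correction -1.6° → command heading 250.0°, groundspeed 153.4 kt
Leg 3: desired track 253.8°; wind correction -1.3° → command heading 252.5°, groundspeed 153.6 kt

Leg 1: heading=253.5°, groundspeed=153.6 kt
Leg 2: heading=250.0°, groundspeed=153.4 kt
Leg 3: heading=252.5°, groundspeed=153.6 kt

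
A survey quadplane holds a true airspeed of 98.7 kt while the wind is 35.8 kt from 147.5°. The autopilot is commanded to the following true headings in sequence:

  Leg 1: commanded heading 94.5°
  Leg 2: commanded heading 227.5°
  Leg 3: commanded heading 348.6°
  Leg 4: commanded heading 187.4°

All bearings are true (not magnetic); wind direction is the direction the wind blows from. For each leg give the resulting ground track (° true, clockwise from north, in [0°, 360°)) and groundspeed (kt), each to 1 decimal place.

Leg 1: heading 94.5°; drift -20.3° → track 74.2°, groundspeed 82.3 kt
Leg 2: heading 227.5°; drift +20.9° → track 248.4°, groundspeed 99.0 kt
Leg 3: heading 348.6°; drift -5.6° → track 343.0°, groundspeed 132.7 kt
Leg 4: heading 187.4°; drift +17.9° → track 205.3°, groundspeed 74.8 kt

Leg 1: track=74.2°, groundspeed=82.3 kt
Leg 2: track=248.4°, groundspeed=99.0 kt
Leg 3: track=343.0°, groundspeed=132.7 kt
Leg 4: track=205.3°, groundspeed=74.8 kt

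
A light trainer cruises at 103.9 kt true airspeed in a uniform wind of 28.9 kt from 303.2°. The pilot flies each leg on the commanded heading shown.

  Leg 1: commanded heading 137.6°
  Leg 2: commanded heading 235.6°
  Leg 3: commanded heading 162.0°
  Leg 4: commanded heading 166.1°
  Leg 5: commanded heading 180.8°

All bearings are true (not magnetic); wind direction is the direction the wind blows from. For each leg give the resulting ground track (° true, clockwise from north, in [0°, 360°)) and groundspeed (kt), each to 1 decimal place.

Leg 1: heading 137.6°; drift -3.1° → track 134.5°, groundspeed 132.1 kt
Leg 2: heading 235.6°; drift -16.0° → track 219.6°, groundspeed 96.7 kt
Leg 3: heading 162.0°; drift -8.2° → track 153.8°, groundspeed 127.7 kt
Leg 4: heading 166.1°; drift -8.9° → track 157.2°, groundspeed 126.6 kt
Leg 5: heading 180.8°; drift -11.6° → track 169.2°, groundspeed 121.9 kt

Leg 1: track=134.5°, groundspeed=132.1 kt
Leg 2: track=219.6°, groundspeed=96.7 kt
Leg 3: track=153.8°, groundspeed=127.7 kt
Leg 4: track=157.2°, groundspeed=126.6 kt
Leg 5: track=169.2°, groundspeed=121.9 kt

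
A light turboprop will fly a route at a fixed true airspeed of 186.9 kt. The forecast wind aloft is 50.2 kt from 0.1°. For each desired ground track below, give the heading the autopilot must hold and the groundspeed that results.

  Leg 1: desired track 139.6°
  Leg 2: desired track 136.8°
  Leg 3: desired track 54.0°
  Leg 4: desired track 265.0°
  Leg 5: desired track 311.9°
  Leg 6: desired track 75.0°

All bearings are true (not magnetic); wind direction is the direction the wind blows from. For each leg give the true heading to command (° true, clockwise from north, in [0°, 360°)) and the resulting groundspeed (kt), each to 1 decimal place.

Leg 1: heading=129.6°, groundspeed=222.2 kt
Leg 2: heading=126.2°, groundspeed=220.2 kt
Leg 3: heading=41.5°, groundspeed=152.9 kt
Leg 4: heading=280.5°, groundspeed=184.5 kt
Leg 5: heading=323.5°, groundspeed=149.7 kt
Leg 6: heading=60.0°, groundspeed=167.4 kt

Leg 1: desired track 139.6°; wind correction -10.0° → command heading 129.6°, groundspeed 222.2 kt
Leg 2: desired track 136.8°; wind correction -10.6° → command heading 126.2°, groundspeed 220.2 kt
Leg 3: desired track 54.0°; wind correction -12.5° → command heading 41.5°, groundspeed 152.9 kt
Leg 4: desired track 265.0°; wind correction +15.5° → command heading 280.5°, groundspeed 184.5 kt
Leg 5: desired track 311.9°; wind correction +11.6° → command heading 323.5°, groundspeed 149.7 kt
Leg 6: desired track 75.0°; wind correction -15.0° → command heading 60.0°, groundspeed 167.4 kt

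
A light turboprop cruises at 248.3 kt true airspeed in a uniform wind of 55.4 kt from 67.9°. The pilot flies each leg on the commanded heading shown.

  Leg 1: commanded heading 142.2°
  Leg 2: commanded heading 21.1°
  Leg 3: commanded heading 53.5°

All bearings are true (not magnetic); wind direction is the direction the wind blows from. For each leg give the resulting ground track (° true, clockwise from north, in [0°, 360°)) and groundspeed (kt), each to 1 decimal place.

Leg 1: track=155.1°, groundspeed=239.3 kt
Leg 2: track=10.2°, groundspeed=214.2 kt
Leg 3: track=49.5°, groundspeed=195.1 kt

Leg 1: heading 142.2°; drift +12.9° → track 155.1°, groundspeed 239.3 kt
Leg 2: heading 21.1°; drift -10.9° → track 10.2°, groundspeed 214.2 kt
Leg 3: heading 53.5°; drift -4.0° → track 49.5°, groundspeed 195.1 kt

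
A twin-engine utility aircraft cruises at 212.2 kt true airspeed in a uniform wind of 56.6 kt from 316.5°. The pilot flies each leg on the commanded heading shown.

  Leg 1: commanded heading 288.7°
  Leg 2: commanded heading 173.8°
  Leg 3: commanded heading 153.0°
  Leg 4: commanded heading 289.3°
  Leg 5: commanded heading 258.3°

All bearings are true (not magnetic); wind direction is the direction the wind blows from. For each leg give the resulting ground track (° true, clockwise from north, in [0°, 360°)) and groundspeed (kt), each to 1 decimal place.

Leg 1: heading 288.7°; drift -9.2° → track 279.5°, groundspeed 164.3 kt
Leg 2: heading 173.8°; drift -7.6° → track 166.2°, groundspeed 259.5 kt
Leg 3: heading 153.0°; drift -3.5° → track 149.5°, groundspeed 267.0 kt
Leg 4: heading 289.3°; drift -9.1° → track 280.2°, groundspeed 163.9 kt
Leg 5: heading 258.3°; drift -14.8° → track 243.5°, groundspeed 188.6 kt

Leg 1: track=279.5°, groundspeed=164.3 kt
Leg 2: track=166.2°, groundspeed=259.5 kt
Leg 3: track=149.5°, groundspeed=267.0 kt
Leg 4: track=280.2°, groundspeed=163.9 kt
Leg 5: track=243.5°, groundspeed=188.6 kt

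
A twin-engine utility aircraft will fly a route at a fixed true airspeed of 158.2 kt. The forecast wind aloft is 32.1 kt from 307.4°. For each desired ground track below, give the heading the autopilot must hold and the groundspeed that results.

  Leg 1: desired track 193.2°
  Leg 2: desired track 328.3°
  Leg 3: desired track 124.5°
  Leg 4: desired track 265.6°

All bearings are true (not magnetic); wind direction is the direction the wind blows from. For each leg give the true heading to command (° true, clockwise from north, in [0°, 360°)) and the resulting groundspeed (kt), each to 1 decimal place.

Leg 1: heading=203.9°, groundspeed=168.6 kt
Leg 2: heading=324.1°, groundspeed=127.8 kt
Leg 3: heading=123.9°, groundspeed=190.3 kt
Leg 4: heading=273.4°, groundspeed=132.8 kt

Leg 1: desired track 193.2°; wind correction +10.7° → command heading 203.9°, groundspeed 168.6 kt
Leg 2: desired track 328.3°; wind correction -4.2° → command heading 324.1°, groundspeed 127.8 kt
Leg 3: desired track 124.5°; wind correction -0.6° → command heading 123.9°, groundspeed 190.3 kt
Leg 4: desired track 265.6°; wind correction +7.8° → command heading 273.4°, groundspeed 132.8 kt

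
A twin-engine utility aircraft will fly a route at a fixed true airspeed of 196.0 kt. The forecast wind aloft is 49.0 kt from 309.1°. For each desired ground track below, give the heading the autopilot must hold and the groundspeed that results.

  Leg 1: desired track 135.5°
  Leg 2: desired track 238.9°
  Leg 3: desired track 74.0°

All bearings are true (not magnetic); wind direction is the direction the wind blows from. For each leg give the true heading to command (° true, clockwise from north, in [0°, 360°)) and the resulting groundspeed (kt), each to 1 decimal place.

Leg 1: desired track 135.5°; wind correction +1.6° → command heading 137.1°, groundspeed 244.6 kt
Leg 2: desired track 238.9°; wind correction +13.6° → command heading 252.5°, groundspeed 173.9 kt
Leg 3: desired track 74.0°; wind correction -11.8° → command heading 62.2°, groundspeed 219.9 kt

Leg 1: heading=137.1°, groundspeed=244.6 kt
Leg 2: heading=252.5°, groundspeed=173.9 kt
Leg 3: heading=62.2°, groundspeed=219.9 kt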